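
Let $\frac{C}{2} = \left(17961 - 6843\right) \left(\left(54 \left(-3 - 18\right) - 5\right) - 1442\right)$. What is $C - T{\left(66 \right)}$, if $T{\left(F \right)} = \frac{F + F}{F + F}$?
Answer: $-57391117$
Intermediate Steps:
$T{\left(F \right)} = 1$ ($T{\left(F \right)} = \frac{2 F}{2 F} = 2 F \frac{1}{2 F} = 1$)
$C = -57391116$ ($C = 2 \left(17961 - 6843\right) \left(\left(54 \left(-3 - 18\right) - 5\right) - 1442\right) = 2 \cdot 11118 \left(\left(54 \left(-21\right) - 5\right) - 1442\right) = 2 \cdot 11118 \left(\left(-1134 - 5\right) - 1442\right) = 2 \cdot 11118 \left(-1139 - 1442\right) = 2 \cdot 11118 \left(-2581\right) = 2 \left(-28695558\right) = -57391116$)
$C - T{\left(66 \right)} = -57391116 - 1 = -57391117$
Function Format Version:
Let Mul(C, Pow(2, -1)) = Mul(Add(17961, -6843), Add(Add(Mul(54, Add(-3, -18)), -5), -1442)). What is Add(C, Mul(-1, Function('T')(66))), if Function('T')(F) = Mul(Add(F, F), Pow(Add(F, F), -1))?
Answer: -57391117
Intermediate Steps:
Function('T')(F) = 1 (Function('T')(F) = Mul(Mul(2, F), Pow(Mul(2, F), -1)) = Mul(Mul(2, F), Mul(Rational(1, 2), Pow(F, -1))) = 1)
C = -57391116 (C = Mul(2, Mul(Add(17961, -6843), Add(Add(Mul(54, Add(-3, -18)), -5), -1442))) = Mul(2, Mul(11118, Add(Add(Mul(54, -21), -5), -1442))) = Mul(2, Mul(11118, Add(Add(-1134, -5), -1442))) = Mul(2, Mul(11118, Add(-1139, -1442))) = Mul(2, Mul(11118, -2581)) = Mul(2, -28695558) = -57391116)
Add(C, Mul(-1, Function('T')(66))) = Add(-57391116, Mul(-1, 1)) = Add(-57391116, -1) = -57391117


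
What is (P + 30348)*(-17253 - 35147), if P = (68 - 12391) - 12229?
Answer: -303710400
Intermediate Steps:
P = -24552 (P = -12323 - 12229 = -24552)
(P + 30348)*(-17253 - 35147) = (-24552 + 30348)*(-17253 - 35147) = 5796*(-52400) = -303710400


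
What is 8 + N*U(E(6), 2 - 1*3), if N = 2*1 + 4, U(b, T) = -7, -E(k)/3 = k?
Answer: -34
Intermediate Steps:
E(k) = -3*k
N = 6 (N = 2 + 4 = 6)
8 + N*U(E(6), 2 - 1*3) = 8 + 6*(-7) = 8 - 42 = -34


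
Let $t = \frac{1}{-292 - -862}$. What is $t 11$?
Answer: $\frac{11}{570} \approx 0.019298$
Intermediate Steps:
$t = \frac{1}{570}$ ($t = \frac{1}{-292 + 862} = \frac{1}{570} \approx 0.0017544$)
$t 11 = \frac{1}{570} \cdot 11 = \frac{11}{570}$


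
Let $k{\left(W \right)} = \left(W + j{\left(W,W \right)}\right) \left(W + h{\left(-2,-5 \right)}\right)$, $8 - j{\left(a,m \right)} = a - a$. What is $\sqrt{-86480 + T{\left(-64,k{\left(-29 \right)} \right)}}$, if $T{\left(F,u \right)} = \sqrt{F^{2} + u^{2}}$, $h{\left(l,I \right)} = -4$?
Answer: $\sqrt{-86480 + \sqrt{484345}} \approx 292.89 i$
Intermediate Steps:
$j{\left(a,m \right)} = 8$ ($j{\left(a,m \right)} = 8 - \left(a - a\right) = 8 - 0 = 8 + 0 = 8$)
$k{\left(W \right)} = \left(-4 + W\right) \left(8 + W\right)$ ($k{\left(W \right)} = \left(W + 8\right) \left(W - 4\right) = \left(8 + W\right) \left(-4 + W\right) = \left(-4 + W\right) \left(8 + W\right)$)
$\sqrt{-86480 + T{\left(-64,k{\left(-29 \right)} \right)}} = \sqrt{-86480 + \sqrt{\left(-64\right)^{2} + \left(-32 + \left(-29\right)^{2} + 4 \left(-29\right)\right)^{2}}} = \sqrt{-86480 + \sqrt{4096 + \left(-32 + 841 - 116\right)^{2}}} = \sqrt{-86480 + \sqrt{4096 + 693^{2}}} = \sqrt{-86480 + \sqrt{4096 + 480249}} = \sqrt{-86480 + \sqrt{484345}}$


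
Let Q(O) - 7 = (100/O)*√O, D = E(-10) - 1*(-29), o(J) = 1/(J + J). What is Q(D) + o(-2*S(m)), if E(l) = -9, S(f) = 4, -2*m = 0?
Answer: 111/16 + 10*√5 ≈ 29.298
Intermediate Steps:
m = 0 (m = -½*0 = 0)
o(J) = 1/(2*J)
D = 20 (D = -9 - 1*(-29) = -9 + 29 = 20)
Q(O) = 7 + 100/√O (Q(O) = 7 + (100/O)*√O = 7 + 100/√O)
Q(D) + o(-2*S(m)) = (7 + 100/√20) + 1/(2*((-2*4))) = (7 + 100*(√5/10)) + (½)/(-8) = (7 + 10*√5) + (½)*(-⅛) = (7 + 10*√5) - 1/16 = 111/16 + 10*√5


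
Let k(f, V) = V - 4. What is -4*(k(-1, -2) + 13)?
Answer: -28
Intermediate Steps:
k(f, V) = -4 + V
-4*(k(-1, -2) + 13) = -4*((-4 - 2) + 13) = -4*(-6 + 13) = -4*7 = -28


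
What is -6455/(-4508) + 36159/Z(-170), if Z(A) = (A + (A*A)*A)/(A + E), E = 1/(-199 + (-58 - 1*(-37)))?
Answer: 192260796979/71657139400 ≈ 2.6831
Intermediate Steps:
E = -1/220 (E = 1/(-199 + (-58 + 37)) = 1/(-199 - 21) = 1/(-220) = -1/220 ≈ -0.0045455)
Z(A) = (A + A³)/(-1/220 + A) (Z(A) = (A + (A*A)*A)/(A - 1/220) = (A + A²*A)/(-1/220 + A) = (A + A³)/(-1/220 + A))
-6455/(-4508) + 36159/Z(-170) = -6455/(-4508) + 36159/((220*(-170)*(1 + (-170)²)/(-1 + 220*(-170)))) = -6455*(-1/4508) + 36159/((220*(-170)*(1 + 28900)/(-1 - 37400))) = 6455/4508 + 36159/((220*(-170)*28901/(-37401))) = 6455/4508 + 36159/((220*(-170)*(-1/37401)*28901)) = 6455/4508 + 36159/(1080897400/37401) = 6455/4508 + 36159*(37401/1080897400) = 6455/4508 + 79551927/63582200 = 192260796979/71657139400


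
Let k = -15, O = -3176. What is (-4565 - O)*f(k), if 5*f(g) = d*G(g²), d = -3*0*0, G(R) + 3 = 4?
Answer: 0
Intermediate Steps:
G(R) = 1 (G(R) = -3 + 4 = 1)
d = 0 (d = -0*0 = -1*0 = 0)
f(g) = 0 (f(g) = (0*1)/5 = (⅕)*0 = 0)
(-4565 - O)*f(k) = (-4565 - 1*(-3176))*0 = (-4565 + 3176)*0 = -1389*0 = 0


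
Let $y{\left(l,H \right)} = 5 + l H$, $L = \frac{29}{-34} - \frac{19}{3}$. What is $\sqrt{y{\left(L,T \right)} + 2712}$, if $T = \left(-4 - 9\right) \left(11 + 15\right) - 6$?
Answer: $\frac{\sqrt{13496793}}{51} \approx 72.035$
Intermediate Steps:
$L = - \frac{733}{102}$ ($L = 29 \left(- \frac{1}{34}\right) - \frac{19}{3} = - \frac{29}{34} - \frac{19}{3} = - \frac{733}{102} \approx -7.1863$)
$T = -344$ ($T = \left(-13\right) 26 - 6 = -338 - 6 = -344$)
$y{\left(l,H \right)} = 5 + H l$
$\sqrt{y{\left(L,T \right)} + 2712} = \sqrt{\left(5 - - \frac{126076}{51}\right) + 2712} = \sqrt{\left(5 + \frac{126076}{51}\right) + 2712} = \sqrt{\frac{126331}{51} + 2712} = \sqrt{\frac{264643}{51}} = \frac{\sqrt{13496793}}{51}$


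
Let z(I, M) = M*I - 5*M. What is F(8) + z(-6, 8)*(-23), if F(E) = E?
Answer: 2032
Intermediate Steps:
z(I, M) = -5*M + I*M (z(I, M) = I*M - 5*M = -5*M + I*M)
F(8) + z(-6, 8)*(-23) = 8 + (8*(-5 - 6))*(-23) = 8 + (8*(-11))*(-23) = 8 - 88*(-23) = 8 + 2024 = 2032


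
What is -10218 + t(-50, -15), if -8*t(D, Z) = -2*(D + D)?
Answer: -10243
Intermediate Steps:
t(D, Z) = D/2 (t(D, Z) = -(-1)*(D + D)/4 = -(-1)*2*D/4 = -(-1)*D/2 = D/2)
-10218 + t(-50, -15) = -10218 + (½)*(-50) = -10218 - 25 = -10243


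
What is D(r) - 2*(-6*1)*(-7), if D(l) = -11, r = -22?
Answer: -95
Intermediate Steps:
D(r) - 2*(-6*1)*(-7) = -11 - 2*(-6*1)*(-7) = -11 - (-12)*(-7) = -11 - 2*42 = -11 - 84 = -95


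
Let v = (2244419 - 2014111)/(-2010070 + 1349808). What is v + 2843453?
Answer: 938711867189/330131 ≈ 2.8435e+6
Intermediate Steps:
v = -115154/330131 (v = 230308/(-660262) = 230308*(-1/660262) = -115154/330131 ≈ -0.34881)
v + 2843453 = -115154/330131 + 2843453 = 938711867189/330131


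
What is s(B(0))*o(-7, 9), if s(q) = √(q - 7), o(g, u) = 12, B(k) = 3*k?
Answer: 12*I*√7 ≈ 31.749*I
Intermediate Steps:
s(q) = √(-7 + q)
s(B(0))*o(-7, 9) = √(-7 + 3*0)*12 = √(-7 + 0)*12 = √(-7)*12 = (I*√7)*12 = 12*I*√7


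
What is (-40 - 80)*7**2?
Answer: -5880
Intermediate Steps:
(-40 - 80)*7**2 = -120*49 = -5880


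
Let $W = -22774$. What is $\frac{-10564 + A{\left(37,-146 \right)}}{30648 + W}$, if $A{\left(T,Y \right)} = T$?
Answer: $- \frac{10527}{7874} \approx -1.3369$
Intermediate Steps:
$\frac{-10564 + A{\left(37,-146 \right)}}{30648 + W} = \frac{-10564 + 37}{30648 - 22774} = - \frac{10527}{7874}$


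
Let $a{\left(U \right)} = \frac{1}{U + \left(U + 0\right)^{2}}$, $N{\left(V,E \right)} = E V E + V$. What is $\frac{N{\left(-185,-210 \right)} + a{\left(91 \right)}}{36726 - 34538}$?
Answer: $- \frac{68304510819}{18317936} \approx -3728.8$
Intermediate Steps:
$N{\left(V,E \right)} = V + V E^{2}$ ($N{\left(V,E \right)} = V E^{2} + V = V + V E^{2}$)
$a{\left(U \right)} = \frac{1}{U + U^{2}}$
$\frac{N{\left(-185,-210 \right)} + a{\left(91 \right)}}{36726 - 34538} = \frac{- 185 \left(1 + \left(-210\right)^{2}\right) + \frac{1}{91 \left(1 + 91\right)}}{36726 - 34538} = \frac{- 185 \left(1 + 44100\right) + \frac{1}{91 \cdot 92}}{2188} = \left(\left(-185\right) 44101 + \frac{1}{91} \cdot \frac{1}{92}\right) \frac{1}{2188} = \left(-8158685 + \frac{1}{8372}\right) \frac{1}{2188} = \left(- \frac{68304510819}{8372}\right) \frac{1}{2188} = - \frac{68304510819}{18317936}$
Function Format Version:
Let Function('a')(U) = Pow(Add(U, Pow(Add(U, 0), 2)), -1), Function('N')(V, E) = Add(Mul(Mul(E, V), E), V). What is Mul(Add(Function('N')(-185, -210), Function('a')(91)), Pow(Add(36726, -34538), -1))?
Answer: Rational(-68304510819, 18317936) ≈ -3728.8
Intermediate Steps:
Function('N')(V, E) = Add(V, Mul(V, Pow(E, 2))) (Function('N')(V, E) = Add(Mul(V, Pow(E, 2)), V) = Add(V, Mul(V, Pow(E, 2))))
Function('a')(U) = Pow(Add(U, Pow(U, 2)), -1)
Mul(Add(Function('N')(-185, -210), Function('a')(91)), Pow(Add(36726, -34538), -1)) = Mul(Add(Mul(-185, Add(1, Pow(-210, 2))), Mul(Pow(91, -1), Pow(Add(1, 91), -1))), Pow(Add(36726, -34538), -1)) = Mul(Add(Mul(-185, Add(1, 44100)), Mul(Rational(1, 91), Pow(92, -1))), Pow(2188, -1)) = Mul(Add(Mul(-185, 44101), Mul(Rational(1, 91), Rational(1, 92))), Rational(1, 2188)) = Mul(Add(-8158685, Rational(1, 8372)), Rational(1, 2188)) = Mul(Rational(-68304510819, 8372), Rational(1, 2188)) = Rational(-68304510819, 18317936)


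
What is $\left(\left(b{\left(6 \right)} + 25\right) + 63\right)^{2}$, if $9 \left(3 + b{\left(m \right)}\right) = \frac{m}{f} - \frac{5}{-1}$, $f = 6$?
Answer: $\frac{66049}{9} \approx 7338.8$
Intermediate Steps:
$b{\left(m \right)} = - \frac{22}{9} + \frac{m}{54}$ ($b{\left(m \right)} = -3 + \frac{\frac{m}{6} - \frac{5}{-1}}{9} = -3 + \frac{m \frac{1}{6} - -5}{9} = -3 + \frac{\frac{m}{6} + 5}{9} = -3 + \frac{5 + \frac{m}{6}}{9} = -3 + \left(\frac{5}{9} + \frac{m}{54}\right) = - \frac{22}{9} + \frac{m}{54}$)
$\left(\left(b{\left(6 \right)} + 25\right) + 63\right)^{2} = \left(\left(\left(- \frac{22}{9} + \frac{1}{54} \cdot 6\right) + 25\right) + 63\right)^{2} = \left(\left(\left(- \frac{22}{9} + \frac{1}{9}\right) + 25\right) + 63\right)^{2} = \left(\left(- \frac{7}{3} + 25\right) + 63\right)^{2} = \left(\frac{68}{3} + 63\right)^{2} = \left(\frac{257}{3}\right)^{2} = \frac{66049}{9}$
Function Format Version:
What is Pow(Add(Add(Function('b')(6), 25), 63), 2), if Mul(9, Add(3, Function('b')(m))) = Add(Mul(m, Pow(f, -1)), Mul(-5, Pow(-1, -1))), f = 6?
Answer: Rational(66049, 9) ≈ 7338.8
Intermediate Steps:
Function('b')(m) = Add(Rational(-22, 9), Mul(Rational(1, 54), m)) (Function('b')(m) = Add(-3, Mul(Rational(1, 9), Add(Mul(m, Pow(6, -1)), Mul(-5, Pow(-1, -1))))) = Add(-3, Mul(Rational(1, 9), Add(Mul(m, Rational(1, 6)), Mul(-5, -1)))) = Add(-3, Mul(Rational(1, 9), Add(Mul(Rational(1, 6), m), 5))) = Add(-3, Mul(Rational(1, 9), Add(5, Mul(Rational(1, 6), m)))) = Add(-3, Add(Rational(5, 9), Mul(Rational(1, 54), m))) = Add(Rational(-22, 9), Mul(Rational(1, 54), m)))
Pow(Add(Add(Function('b')(6), 25), 63), 2) = Pow(Add(Add(Add(Rational(-22, 9), Mul(Rational(1, 54), 6)), 25), 63), 2) = Pow(Add(Add(Add(Rational(-22, 9), Rational(1, 9)), 25), 63), 2) = Pow(Add(Add(Rational(-7, 3), 25), 63), 2) = Pow(Add(Rational(68, 3), 63), 2) = Pow(Rational(257, 3), 2) = Rational(66049, 9)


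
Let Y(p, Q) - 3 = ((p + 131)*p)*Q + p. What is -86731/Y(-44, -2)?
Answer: -86731/7615 ≈ -11.389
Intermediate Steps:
Y(p, Q) = 3 + p + Q*p*(131 + p) (Y(p, Q) = 3 + (((p + 131)*p)*Q + p) = 3 + (((131 + p)*p)*Q + p) = 3 + ((p*(131 + p))*Q + p) = 3 + (Q*p*(131 + p) + p) = 3 + (p + Q*p*(131 + p)) = 3 + p + Q*p*(131 + p))
-86731/Y(-44, -2) = -86731/(3 - 44 - 2*(-44)² + 131*(-2)*(-44)) = -86731/(3 - 44 - 2*1936 + 11528) = -86731/(3 - 44 - 3872 + 11528) = -86731/7615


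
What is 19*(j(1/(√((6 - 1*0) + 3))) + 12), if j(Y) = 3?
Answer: 285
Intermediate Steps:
19*(j(1/(√((6 - 1*0) + 3))) + 12) = 19*(3 + 12) = 19*15 = 285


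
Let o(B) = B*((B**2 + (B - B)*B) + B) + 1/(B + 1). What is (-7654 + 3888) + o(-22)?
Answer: -292531/21 ≈ -13930.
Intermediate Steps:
o(B) = 1/(1 + B) + B*(B + B**2) (o(B) = B*((B**2 + 0*B) + B) + 1/(1 + B) = B*((B**2 + 0) + B) + 1/(1 + B) = B*(B**2 + B) + 1/(1 + B) = B*(B + B**2) + 1/(1 + B) = 1/(1 + B) + B*(B + B**2))
(-7654 + 3888) + o(-22) = (-7654 + 3888) + (1 + (-22)**2 + (-22)**4 + 2*(-22)**3)/(1 - 22) = -3766 + (1 + 484 + 234256 + 2*(-10648))/(-21) = -3766 - (1 + 484 + 234256 - 21296)/21 = -3766 - 1/21*213445 = -3766 - 213445/21 = -292531/21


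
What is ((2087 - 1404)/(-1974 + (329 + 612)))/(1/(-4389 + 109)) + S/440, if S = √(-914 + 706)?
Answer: 2923240/1033 + I*√13/110 ≈ 2829.9 + 0.032778*I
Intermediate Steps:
S = 4*I*√13 (S = √(-208) = 4*I*√13 ≈ 14.422*I)
((2087 - 1404)/(-1974 + (329 + 612)))/(1/(-4389 + 109)) + S/440 = ((2087 - 1404)/(-1974 + (329 + 612)))/(1/(-4389 + 109)) + (4*I*√13)/440 = (683/(-1974 + 941))/(1/(-4280)) + (4*I*√13)*(1/440) = (683/(-1033))/(-1/4280) + I*√13/110 = (683*(-1/1033))*(-4280) + I*√13/110 = -683/1033*(-4280) + I*√13/110 = 2923240/1033 + I*√13/110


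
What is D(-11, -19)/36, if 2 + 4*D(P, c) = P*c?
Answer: 23/16 ≈ 1.4375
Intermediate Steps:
D(P, c) = -½ + P*c/4 (D(P, c) = -½ + (P*c)/4 = -½ + P*c/4)
D(-11, -19)/36 = (-½ + (¼)*(-11)*(-19))/36 = (-½ + 209/4)*(1/36) = (207/4)*(1/36) = 23/16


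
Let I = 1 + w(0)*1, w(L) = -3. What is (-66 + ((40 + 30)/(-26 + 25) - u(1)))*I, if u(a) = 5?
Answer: 282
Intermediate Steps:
I = -2 (I = 1 - 3*1 = 1 - 3 = -2)
(-66 + ((40 + 30)/(-26 + 25) - u(1)))*I = (-66 + ((40 + 30)/(-26 + 25) - 1*5))*(-2) = (-66 + (70/(-1) - 5))*(-2) = (-66 + (70*(-1) - 5))*(-2) = (-66 + (-70 - 5))*(-2) = (-66 - 75)*(-2) = -141*(-2) = 282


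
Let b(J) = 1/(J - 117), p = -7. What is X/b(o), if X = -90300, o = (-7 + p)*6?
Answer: 18150300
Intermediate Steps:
o = -84 (o = (-7 - 7)*6 = -14*6 = -84)
b(J) = 1/(-117 + J)
X/b(o) = -90300/(1/(-117 - 84)) = -90300/(1/(-201)) = -90300/(-1/201) = -90300*(-201) = 18150300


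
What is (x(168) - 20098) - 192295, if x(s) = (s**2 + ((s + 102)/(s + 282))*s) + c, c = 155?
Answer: -919566/5 ≈ -1.8391e+5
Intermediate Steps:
x(s) = 155 + s**2 + s*(102 + s)/(282 + s) (x(s) = (s**2 + ((s + 102)/(s + 282))*s) + 155 = (s**2 + ((102 + s)/(282 + s))*s) + 155 = (s**2 + s*(102 + s)/(282 + s)) + 155 = 155 + s**2 + s*(102 + s)/(282 + s))
(x(168) - 20098) - 192295 = ((43710 + 168**3 + 257*168 + 283*168**2)/(282 + 168) - 20098) - 192295 = ((43710 + 4741632 + 43176 + 283*28224)/450 - 20098) - 192295 = ((43710 + 4741632 + 43176 + 7987392)/450 - 20098) - 192295 = ((1/450)*12815910 - 20098) - 192295 = (142399/5 - 20098) - 192295 = 41909/5 - 192295 = -919566/5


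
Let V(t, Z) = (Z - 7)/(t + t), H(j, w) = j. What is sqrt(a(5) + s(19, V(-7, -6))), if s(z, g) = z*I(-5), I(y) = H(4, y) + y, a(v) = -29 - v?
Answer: I*sqrt(53) ≈ 7.2801*I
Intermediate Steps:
V(t, Z) = (-7 + Z)/(2*t) (V(t, Z) = (-7 + Z)/((2*t)) = (-7 + Z)*(1/(2*t)) = (-7 + Z)/(2*t))
I(y) = 4 + y
s(z, g) = -z (s(z, g) = z*(4 - 5) = z*(-1) = -z)
sqrt(a(5) + s(19, V(-7, -6))) = sqrt((-29 - 1*5) - 1*19) = sqrt((-29 - 5) - 19) = sqrt(-34 - 19) = sqrt(-53) = I*sqrt(53)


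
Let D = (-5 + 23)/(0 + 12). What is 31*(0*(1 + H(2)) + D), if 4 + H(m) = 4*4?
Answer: 93/2 ≈ 46.500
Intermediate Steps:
H(m) = 12 (H(m) = -4 + 4*4 = -4 + 16 = 12)
D = 3/2 (D = 18/12 = 18*(1/12) = 3/2 ≈ 1.5000)
31*(0*(1 + H(2)) + D) = 31*(0*(1 + 12) + 3/2) = 31*(0*13 + 3/2) = 31*(0 + 3/2) = 31*(3/2) = 93/2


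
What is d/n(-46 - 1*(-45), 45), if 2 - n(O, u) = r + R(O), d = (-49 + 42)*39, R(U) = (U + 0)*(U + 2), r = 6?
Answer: 91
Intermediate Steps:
R(U) = U*(2 + U)
d = -273 (d = -7*39 = -273)
n(O, u) = -4 - O*(2 + O) (n(O, u) = 2 - (6 + O*(2 + O)) = 2 + (-6 - O*(2 + O)) = -4 - O*(2 + O))
d/n(-46 - 1*(-45), 45) = -273/(-4 - (-46 - 1*(-45))*(2 + (-46 - 1*(-45)))) = -273/(-4 - (-46 + 45)*(2 + (-46 + 45))) = -273/(-4 - 1*(-1)*(2 - 1)) = -273/(-4 - 1*(-1)*1) = -273/(-4 + 1) = -273/(-3) = -273*(-1/3) = 91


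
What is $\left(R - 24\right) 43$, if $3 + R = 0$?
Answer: $-1161$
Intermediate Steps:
$R = -3$ ($R = -3 + 0 = -3$)
$\left(R - 24\right) 43 = \left(-3 - 24\right) 43 = \left(-27\right) 43 = -1161$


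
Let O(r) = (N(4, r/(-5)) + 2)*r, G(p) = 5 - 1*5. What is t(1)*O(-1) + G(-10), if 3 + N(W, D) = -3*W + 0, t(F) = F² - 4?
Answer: -39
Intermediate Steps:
t(F) = -4 + F²
N(W, D) = -3 - 3*W (N(W, D) = -3 + (-3*W + 0) = -3 - 3*W)
G(p) = 0 (G(p) = 5 - 5 = 0)
O(r) = -13*r (O(r) = ((-3 - 3*4) + 2)*r = ((-3 - 12) + 2)*r = (-15 + 2)*r = -13*r)
t(1)*O(-1) + G(-10) = (-4 + 1²)*(-13*(-1)) + 0 = (-4 + 1)*13 + 0 = -3*13 + 0 = -39 + 0 = -39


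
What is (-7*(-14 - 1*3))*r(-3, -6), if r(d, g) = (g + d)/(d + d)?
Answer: 357/2 ≈ 178.50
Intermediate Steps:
r(d, g) = (d + g)/(2*d) (r(d, g) = (d + g)/((2*d)) = (d + g)*(1/(2*d)) = (d + g)/(2*d))
(-7*(-14 - 1*3))*r(-3, -6) = (-7*(-14 - 1*3))*((½)*(-3 - 6)/(-3)) = (-7*(-14 - 3))*((½)*(-⅓)*(-9)) = -7*(-17)*(3/2) = 119*(3/2) = 357/2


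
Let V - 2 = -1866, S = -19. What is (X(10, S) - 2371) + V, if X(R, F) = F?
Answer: -4254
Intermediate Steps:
V = -1864 (V = 2 - 1866 = -1864)
(X(10, S) - 2371) + V = (-19 - 2371) - 1864 = -2390 - 1864 = -4254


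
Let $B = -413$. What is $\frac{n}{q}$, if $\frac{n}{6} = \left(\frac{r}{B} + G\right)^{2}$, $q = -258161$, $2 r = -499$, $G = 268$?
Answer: $- \frac{147674897067}{88068527218} \approx -1.6768$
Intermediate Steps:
$r = - \frac{499}{2}$ ($r = \frac{1}{2} \left(-499\right) = - \frac{499}{2} \approx -249.5$)
$n = \frac{147674897067}{341138}$ ($n = 6 \left(- \frac{499}{2 \left(-413\right)} + 268\right)^{2} = 6 \left(\left(- \frac{499}{2}\right) \left(- \frac{1}{413}\right) + 268\right)^{2} = 6 \left(\frac{499}{826} + 268\right)^{2} = 6 \left(\frac{221867}{826}\right)^{2} = 6 \cdot \frac{49224965689}{682276} = \frac{147674897067}{341138} \approx 4.3289 \cdot 10^{5}$)
$\frac{n}{q} = \frac{147674897067}{341138 \left(-258161\right)} = \frac{147674897067}{341138} \left(- \frac{1}{258161}\right) = - \frac{147674897067}{88068527218}$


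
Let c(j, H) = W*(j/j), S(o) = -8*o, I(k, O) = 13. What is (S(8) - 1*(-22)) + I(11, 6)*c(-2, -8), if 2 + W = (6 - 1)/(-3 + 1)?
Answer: -201/2 ≈ -100.50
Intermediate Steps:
W = -9/2 (W = -2 + (6 - 1)/(-3 + 1) = -2 + 5/(-2) = -2 + 5*(-½) = -2 - 5/2 = -9/2 ≈ -4.5000)
c(j, H) = -9/2 (c(j, H) = -9*j/(2*j) = -9/2*1 = -9/2)
(S(8) - 1*(-22)) + I(11, 6)*c(-2, -8) = (-8*8 - 1*(-22)) + 13*(-9/2) = (-64 + 22) - 117/2 = -42 - 117/2 = -201/2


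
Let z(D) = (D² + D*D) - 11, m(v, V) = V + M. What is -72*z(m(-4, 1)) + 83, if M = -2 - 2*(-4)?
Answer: -6181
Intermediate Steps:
M = 6 (M = -2 + 8 = 6)
m(v, V) = 6 + V (m(v, V) = V + 6 = 6 + V)
z(D) = -11 + 2*D² (z(D) = (D² + D²) - 11 = 2*D² - 11 = -11 + 2*D²)
-72*z(m(-4, 1)) + 83 = -72*(-11 + 2*(6 + 1)²) + 83 = -72*(-11 + 2*7²) + 83 = -72*(-11 + 2*49) + 83 = -72*(-11 + 98) + 83 = -72*87 + 83 = -6264 + 83 = -6181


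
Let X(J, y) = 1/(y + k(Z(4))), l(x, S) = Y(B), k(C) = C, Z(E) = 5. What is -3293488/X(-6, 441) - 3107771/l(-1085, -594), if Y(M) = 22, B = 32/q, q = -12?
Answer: -32318812027/22 ≈ -1.4690e+9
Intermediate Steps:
B = -8/3 (B = 32/(-12) = 32*(-1/12) = -8/3 ≈ -2.6667)
l(x, S) = 22
X(J, y) = 1/(5 + y) (X(J, y) = 1/(y + 5) = 1/(5 + y))
-3293488/X(-6, 441) - 3107771/l(-1085, -594) = -3293488/(1/(5 + 441)) - 3107771/22 = -3293488/(1/446) - 3107771*1/22 = -3293488/1/446 - 3107771/22 = -3293488*446 - 3107771/22 = -1468895648 - 3107771/22 = -32318812027/22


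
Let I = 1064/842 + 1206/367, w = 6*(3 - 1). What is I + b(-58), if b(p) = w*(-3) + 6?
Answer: -3932240/154507 ≈ -25.450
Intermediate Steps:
w = 12 (w = 6*2 = 12)
b(p) = -30 (b(p) = 12*(-3) + 6 = -36 + 6 = -30)
I = 702970/154507 (I = 1064*(1/842) + 1206*(1/367) = 532/421 + 1206/367 = 702970/154507 ≈ 4.5498)
I + b(-58) = 702970/154507 - 30 = -3932240/154507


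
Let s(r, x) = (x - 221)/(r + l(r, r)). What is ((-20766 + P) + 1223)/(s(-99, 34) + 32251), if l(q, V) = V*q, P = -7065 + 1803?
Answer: -4375602/5689073 ≈ -0.76912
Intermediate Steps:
P = -5262
s(r, x) = (-221 + x)/(r + r²) (s(r, x) = (x - 221)/(r + r*r) = (-221 + x)/(r + r²))
((-20766 + P) + 1223)/(s(-99, 34) + 32251) = ((-20766 - 5262) + 1223)/((-221 + 34)/((-99)*(1 - 99)) + 32251) = (-26028 + 1223)/(-1/99*(-187)/(-98) + 32251) = -24805/(-1/99*(-1/98)*(-187) + 32251) = -24805/(-17/882 + 32251) = -24805/28445365/882 = -24805*882/28445365 = -4375602/5689073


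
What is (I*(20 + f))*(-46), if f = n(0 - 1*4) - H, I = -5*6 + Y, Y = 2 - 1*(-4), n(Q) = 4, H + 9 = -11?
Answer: 48576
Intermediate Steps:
H = -20 (H = -9 - 11 = -20)
Y = 6 (Y = 2 + 4 = 6)
I = -24 (I = -5*6 + 6 = -30 + 6 = -24)
f = 24 (f = 4 - 1*(-20) = 4 + 20 = 24)
(I*(20 + f))*(-46) = -24*(20 + 24)*(-46) = -24*44*(-46) = -1056*(-46) = 48576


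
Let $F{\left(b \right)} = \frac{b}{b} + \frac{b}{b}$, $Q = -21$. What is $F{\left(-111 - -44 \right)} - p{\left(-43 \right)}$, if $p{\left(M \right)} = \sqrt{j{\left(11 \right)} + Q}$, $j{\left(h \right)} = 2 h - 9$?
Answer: $2 - 2 i \sqrt{2} \approx 2.0 - 2.8284 i$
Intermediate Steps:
$j{\left(h \right)} = -9 + 2 h$
$p{\left(M \right)} = 2 i \sqrt{2}$ ($p{\left(M \right)} = \sqrt{\left(-9 + 2 \cdot 11\right) - 21} = \sqrt{\left(-9 + 22\right) - 21} = \sqrt{13 - 21} = \sqrt{-8} = 2 i \sqrt{2}$)
$F{\left(b \right)} = 2$ ($F{\left(b \right)} = 1 + 1 = 2$)
$F{\left(-111 - -44 \right)} - p{\left(-43 \right)} = 2 - 2 i \sqrt{2}$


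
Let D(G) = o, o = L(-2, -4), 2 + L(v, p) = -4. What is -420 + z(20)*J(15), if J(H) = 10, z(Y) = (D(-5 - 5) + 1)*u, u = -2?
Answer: -320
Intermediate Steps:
L(v, p) = -6 (L(v, p) = -2 - 4 = -6)
o = -6
D(G) = -6
z(Y) = 10 (z(Y) = (-6 + 1)*(-2) = -5*(-2) = 10)
-420 + z(20)*J(15) = -420 + 10*10 = -420 + 100 = -320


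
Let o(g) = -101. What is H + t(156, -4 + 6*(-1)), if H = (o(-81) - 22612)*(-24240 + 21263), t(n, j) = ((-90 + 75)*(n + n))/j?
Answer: 67617069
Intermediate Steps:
t(n, j) = -30*n/j (t(n, j) = (-30*n)/j = -30*n/j)
H = 67616601 (H = (-101 - 22612)*(-24240 + 21263) = -22713*(-2977) = 67616601)
H + t(156, -4 + 6*(-1)) = 67616601 - 30*156/(-4 + 6*(-1)) = 67616601 - 30*156/(-4 - 6) = 67616601 - 30*156/(-10) = 67616601 - 30*156*(-⅒) = 67616601 + 468 = 67617069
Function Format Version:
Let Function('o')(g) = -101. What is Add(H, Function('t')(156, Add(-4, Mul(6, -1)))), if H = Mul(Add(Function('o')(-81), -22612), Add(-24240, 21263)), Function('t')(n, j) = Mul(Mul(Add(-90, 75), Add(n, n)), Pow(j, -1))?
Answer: 67617069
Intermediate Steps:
Function('t')(n, j) = Mul(-30, n, Pow(j, -1)) (Function('t')(n, j) = Mul(Mul(-15, Mul(2, n)), Pow(j, -1)) = Mul(Mul(-30, n), Pow(j, -1)) = Mul(-30, n, Pow(j, -1)))
H = 67616601 (H = Mul(Add(-101, -22612), Add(-24240, 21263)) = Mul(-22713, -2977) = 67616601)
Add(H, Function('t')(156, Add(-4, Mul(6, -1)))) = Add(67616601, Mul(-30, 156, Pow(Add(-4, Mul(6, -1)), -1))) = Add(67616601, Mul(-30, 156, Pow(Add(-4, -6), -1))) = Add(67616601, Mul(-30, 156, Pow(-10, -1))) = Add(67616601, Mul(-30, 156, Rational(-1, 10))) = Add(67616601, 468) = 67617069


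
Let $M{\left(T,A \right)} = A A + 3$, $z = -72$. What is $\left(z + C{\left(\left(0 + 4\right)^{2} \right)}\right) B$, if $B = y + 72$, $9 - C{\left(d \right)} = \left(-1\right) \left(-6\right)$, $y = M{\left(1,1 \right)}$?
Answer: $-5244$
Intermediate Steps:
$M{\left(T,A \right)} = 3 + A^{2}$ ($M{\left(T,A \right)} = A^{2} + 3 = 3 + A^{2}$)
$y = 4$ ($y = 3 + 1^{2} = 3 + 1 = 4$)
$C{\left(d \right)} = 3$ ($C{\left(d \right)} = 9 - \left(-1\right) \left(-6\right) = 9 - 6 = 3$)
$B = 76$ ($B = 4 + 72 = 76$)
$\left(z + C{\left(\left(0 + 4\right)^{2} \right)}\right) B = \left(-72 + 3\right) 76 = \left(-69\right) 76 = -5244$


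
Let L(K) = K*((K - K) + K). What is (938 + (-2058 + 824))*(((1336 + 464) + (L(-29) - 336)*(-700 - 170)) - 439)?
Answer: 129644744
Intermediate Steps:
L(K) = K**2 (L(K) = K*(0 + K) = K*K = K**2)
(938 + (-2058 + 824))*(((1336 + 464) + (L(-29) - 336)*(-700 - 170)) - 439) = (938 + (-2058 + 824))*(((1336 + 464) + ((-29)**2 - 336)*(-700 - 170)) - 439) = (938 - 1234)*((1800 + (841 - 336)*(-870)) - 439) = -296*((1800 + 505*(-870)) - 439) = -296*((1800 - 439350) - 439) = -296*(-437550 - 439) = -296*(-437989) = 129644744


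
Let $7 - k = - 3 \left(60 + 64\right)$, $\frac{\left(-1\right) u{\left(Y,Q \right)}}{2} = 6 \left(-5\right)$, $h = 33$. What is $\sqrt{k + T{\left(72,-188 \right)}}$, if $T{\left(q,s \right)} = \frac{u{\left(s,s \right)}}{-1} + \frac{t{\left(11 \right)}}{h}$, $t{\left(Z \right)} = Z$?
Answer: $\frac{\sqrt{2874}}{3} \approx 17.87$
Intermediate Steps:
$u{\left(Y,Q \right)} = 60$ ($u{\left(Y,Q \right)} = - 2 \cdot 6 \left(-5\right) = \left(-2\right) \left(-30\right) = 60$)
$k = 379$ ($k = 7 - - 3 \left(60 + 64\right) = 7 - \left(-3\right) 124 = 7 - -372 = 7 + 372 = 379$)
$T{\left(q,s \right)} = - \frac{179}{3}$ ($T{\left(q,s \right)} = \frac{60}{-1} + \frac{11}{33} = 60 \left(-1\right) + 11 \cdot \frac{1}{33} = -60 + \frac{1}{3} = - \frac{179}{3}$)
$\sqrt{k + T{\left(72,-188 \right)}} = \sqrt{379 - \frac{179}{3}} = \sqrt{\frac{958}{3}} = \frac{\sqrt{2874}}{3}$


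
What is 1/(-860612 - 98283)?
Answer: -1/958895 ≈ -1.0429e-6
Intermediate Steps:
1/(-860612 - 98283) = 1/(-958895) = -1/958895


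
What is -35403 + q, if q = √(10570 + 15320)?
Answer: -35403 + √25890 ≈ -35242.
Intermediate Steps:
q = √25890 ≈ 160.90
-35403 + q = -35403 + √25890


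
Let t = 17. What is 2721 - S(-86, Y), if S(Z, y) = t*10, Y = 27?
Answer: 2551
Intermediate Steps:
S(Z, y) = 170 (S(Z, y) = 17*10 = 170)
2721 - S(-86, Y) = 2721 - 1*170 = 2721 - 170 = 2551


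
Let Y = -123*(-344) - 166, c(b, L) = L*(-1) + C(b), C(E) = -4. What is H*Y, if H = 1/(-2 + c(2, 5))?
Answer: -42146/11 ≈ -3831.5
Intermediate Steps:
c(b, L) = -4 - L (c(b, L) = L*(-1) - 4 = -L - 4 = -4 - L)
H = -1/11 (H = 1/(-2 + (-4 - 1*5)) = 1/(-2 + (-4 - 5)) = 1/(-2 - 9) = 1/(-11) = -1/11 ≈ -0.090909)
Y = 42146 (Y = 42312 - 166 = 42146)
H*Y = -1/11*42146 = -42146/11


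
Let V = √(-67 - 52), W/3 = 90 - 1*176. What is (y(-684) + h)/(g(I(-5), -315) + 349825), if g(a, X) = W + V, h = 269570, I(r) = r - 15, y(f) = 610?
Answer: 7870501005/10183090634 - 22515*I*√119/10183090634 ≈ 0.7729 - 2.4119e-5*I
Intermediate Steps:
I(r) = -15 + r
W = -258 (W = 3*(90 - 1*176) = 3*(90 - 176) = 3*(-86) = -258)
V = I*√119 (V = √(-119) = I*√119 ≈ 10.909*I)
g(a, X) = -258 + I*√119
(y(-684) + h)/(g(I(-5), -315) + 349825) = (610 + 269570)/((-258 + I*√119) + 349825) = 270180/(349567 + I*√119)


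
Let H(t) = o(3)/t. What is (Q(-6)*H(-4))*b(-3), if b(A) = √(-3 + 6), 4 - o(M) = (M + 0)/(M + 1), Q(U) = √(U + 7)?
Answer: -13*√3/16 ≈ -1.4073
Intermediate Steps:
Q(U) = √(7 + U)
o(M) = 4 - M/(1 + M) (o(M) = 4 - (M + 0)/(M + 1) = 4 - M/(1 + M))
b(A) = √3
H(t) = 13/(4*t) (H(t) = ((4 + 3*3)/(1 + 3))/t = ((4 + 9)/4)/t = ((¼)*13)/t = 13/(4*t))
(Q(-6)*H(-4))*b(-3) = (√(7 - 6)*((13/4)/(-4)))*√3 = (√1*((13/4)*(-¼)))*√3 = (1*(-13/16))*√3 = -13*√3/16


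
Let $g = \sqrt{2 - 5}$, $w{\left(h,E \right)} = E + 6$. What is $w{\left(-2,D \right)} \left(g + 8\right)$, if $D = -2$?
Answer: $32 + 4 i \sqrt{3} \approx 32.0 + 6.9282 i$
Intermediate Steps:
$w{\left(h,E \right)} = 6 + E$
$g = i \sqrt{3}$ ($g = \sqrt{-3} = i \sqrt{3} \approx 1.732 i$)
$w{\left(-2,D \right)} \left(g + 8\right) = \left(6 - 2\right) \left(i \sqrt{3} + 8\right) = 4 \left(8 + i \sqrt{3}\right) = 32 + 4 i \sqrt{3}$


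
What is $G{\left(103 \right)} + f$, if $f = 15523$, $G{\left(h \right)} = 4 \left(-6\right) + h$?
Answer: $15602$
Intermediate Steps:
$G{\left(h \right)} = -24 + h$
$G{\left(103 \right)} + f = \left(-24 + 103\right) + 15523 = 79 + 15523 = 15602$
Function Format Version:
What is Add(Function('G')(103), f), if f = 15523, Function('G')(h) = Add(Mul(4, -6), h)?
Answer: 15602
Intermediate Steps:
Function('G')(h) = Add(-24, h)
Add(Function('G')(103), f) = Add(Add(-24, 103), 15523) = Add(79, 15523) = 15602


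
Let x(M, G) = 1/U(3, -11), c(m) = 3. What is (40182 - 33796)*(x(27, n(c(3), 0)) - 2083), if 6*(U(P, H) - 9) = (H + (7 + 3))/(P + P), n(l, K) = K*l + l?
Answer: -4296328378/323 ≈ -1.3301e+7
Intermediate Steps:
n(l, K) = l + K*l
U(P, H) = 9 + (10 + H)/(12*P) (U(P, H) = 9 + ((H + (7 + 3))/(P + P))/6 = 9 + ((H + 10)/((2*P)))/6 = 9 + ((10 + H)*(1/(2*P)))/6 = 9 + ((10 + H)/(2*P))/6 = 9 + (10 + H)/(12*P))
x(M, G) = 36/323 (x(M, G) = 1/((1/12)*(10 - 11 + 108*3)/3) = 1/((1/12)*(⅓)*(10 - 11 + 324)) = 1/((1/12)*(⅓)*323) = 1/(323/36) = 36/323)
(40182 - 33796)*(x(27, n(c(3), 0)) - 2083) = (40182 - 33796)*(36/323 - 2083) = 6386*(-672773/323) = -4296328378/323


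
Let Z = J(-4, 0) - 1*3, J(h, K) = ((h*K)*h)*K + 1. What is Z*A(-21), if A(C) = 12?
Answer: -24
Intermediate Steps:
J(h, K) = 1 + K**2*h**2 (J(h, K) = ((K*h)*h)*K + 1 = (K*h**2)*K + 1 = K**2*h**2 + 1 = 1 + K**2*h**2)
Z = -2 (Z = (1 + 0**2*(-4)**2) - 1*3 = (1 + 0*16) - 3 = (1 + 0) - 3 = 1 - 3 = -2)
Z*A(-21) = -2*12 = -24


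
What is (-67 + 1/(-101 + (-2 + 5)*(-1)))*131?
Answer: -912939/104 ≈ -8778.3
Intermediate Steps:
(-67 + 1/(-101 + (-2 + 5)*(-1)))*131 = (-67 + 1/(-101 + 3*(-1)))*131 = (-67 + 1/(-101 - 3))*131 = (-67 + 1/(-104))*131 = (-67 - 1/104)*131 = -6969/104*131 = -912939/104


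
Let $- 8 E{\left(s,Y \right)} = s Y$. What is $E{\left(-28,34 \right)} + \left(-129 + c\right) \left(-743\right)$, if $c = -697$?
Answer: $613837$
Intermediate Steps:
$E{\left(s,Y \right)} = - \frac{Y s}{8}$ ($E{\left(s,Y \right)} = - \frac{s Y}{8} = - \frac{Y s}{8}$)
$E{\left(-28,34 \right)} + \left(-129 + c\right) \left(-743\right) = \left(- \frac{1}{8}\right) 34 \left(-28\right) + \left(-129 - 697\right) \left(-743\right) = 119 - -613718 = 119 + 613718 = 613837$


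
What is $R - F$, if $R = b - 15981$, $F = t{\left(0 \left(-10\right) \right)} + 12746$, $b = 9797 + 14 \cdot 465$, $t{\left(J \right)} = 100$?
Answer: $-12520$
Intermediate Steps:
$b = 16307$ ($b = 9797 + 6510 = 16307$)
$F = 12846$ ($F = 100 + 12746 = 12846$)
$R = 326$ ($R = 16307 - 15981 = 326$)
$R - F = 326 - 12846 = -12520$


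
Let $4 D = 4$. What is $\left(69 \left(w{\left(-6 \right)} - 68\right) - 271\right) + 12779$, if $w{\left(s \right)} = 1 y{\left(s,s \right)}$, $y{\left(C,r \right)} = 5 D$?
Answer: $8161$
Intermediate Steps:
$D = 1$ ($D = \frac{1}{4} \cdot 4 = 1$)
$y{\left(C,r \right)} = 5$ ($y{\left(C,r \right)} = 5 \cdot 1 = 5$)
$w{\left(s \right)} = 5$ ($w{\left(s \right)} = 1 \cdot 5 = 5$)
$\left(69 \left(w{\left(-6 \right)} - 68\right) - 271\right) + 12779 = \left(69 \left(5 - 68\right) - 271\right) + 12779 = \left(69 \left(-63\right) - 271\right) + 12779 = \left(-4347 - 271\right) + 12779 = -4618 + 12779 = 8161$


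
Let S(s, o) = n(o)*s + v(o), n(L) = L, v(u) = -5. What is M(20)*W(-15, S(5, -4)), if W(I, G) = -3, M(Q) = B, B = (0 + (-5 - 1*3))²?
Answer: -192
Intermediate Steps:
S(s, o) = -5 + o*s (S(s, o) = o*s - 5 = -5 + o*s)
B = 64 (B = (0 + (-5 - 3))² = (0 - 8)² = (-8)² = 64)
M(Q) = 64
M(20)*W(-15, S(5, -4)) = 64*(-3) = -192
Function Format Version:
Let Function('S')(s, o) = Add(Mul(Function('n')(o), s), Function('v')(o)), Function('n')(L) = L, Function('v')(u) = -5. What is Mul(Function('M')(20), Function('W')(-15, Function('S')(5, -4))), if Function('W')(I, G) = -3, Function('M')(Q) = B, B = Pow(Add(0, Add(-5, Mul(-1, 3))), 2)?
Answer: -192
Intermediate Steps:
Function('S')(s, o) = Add(-5, Mul(o, s)) (Function('S')(s, o) = Add(Mul(o, s), -5) = Add(-5, Mul(o, s)))
B = 64 (B = Pow(Add(0, Add(-5, -3)), 2) = Pow(Add(0, -8), 2) = Pow(-8, 2) = 64)
Function('M')(Q) = 64
Mul(Function('M')(20), Function('W')(-15, Function('S')(5, -4))) = Mul(64, -3) = -192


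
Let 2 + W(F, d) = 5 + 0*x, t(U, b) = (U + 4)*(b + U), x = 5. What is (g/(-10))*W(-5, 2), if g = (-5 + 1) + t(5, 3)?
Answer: -102/5 ≈ -20.400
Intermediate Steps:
t(U, b) = (4 + U)*(U + b)
g = 68 (g = (-5 + 1) + (5**2 + 4*5 + 4*3 + 5*3) = -4 + (25 + 20 + 12 + 15) = -4 + 72 = 68)
W(F, d) = 3 (W(F, d) = -2 + (5 + 0*5) = -2 + (5 + 0) = -2 + 5 = 3)
(g/(-10))*W(-5, 2) = (68/(-10))*3 = (68*(-1/10))*3 = -34/5*3 = -102/5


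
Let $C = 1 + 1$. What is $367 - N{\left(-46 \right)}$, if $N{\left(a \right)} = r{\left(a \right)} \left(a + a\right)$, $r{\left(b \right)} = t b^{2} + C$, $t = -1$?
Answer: $-194121$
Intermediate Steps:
$C = 2$
$r{\left(b \right)} = 2 - b^{2}$ ($r{\left(b \right)} = - b^{2} + 2 = 2 - b^{2}$)
$N{\left(a \right)} = 2 a \left(2 - a^{2}\right)$ ($N{\left(a \right)} = \left(2 - a^{2}\right) \left(a + a\right) = \left(2 - a^{2}\right) 2 a = 2 a \left(2 - a^{2}\right)$)
$367 - N{\left(-46 \right)} = 367 - 2 \left(-46\right) \left(2 - \left(-46\right)^{2}\right) = 367 - 2 \left(-46\right) \left(2 - 2116\right) = 367 - 2 \left(-46\right) \left(-2114\right) = 367 - 194488 = -194121$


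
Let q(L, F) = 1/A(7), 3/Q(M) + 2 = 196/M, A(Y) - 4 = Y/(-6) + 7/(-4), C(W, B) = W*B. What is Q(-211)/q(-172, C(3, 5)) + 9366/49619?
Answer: -112952165/122658168 ≈ -0.92087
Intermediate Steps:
C(W, B) = B*W
A(Y) = 9/4 - Y/6 (A(Y) = 4 + (Y/(-6) + 7/(-4)) = 4 + (Y*(-⅙) + 7*(-¼)) = 4 + (-Y/6 - 7/4) = 4 + (-7/4 - Y/6) = 9/4 - Y/6)
Q(M) = 3/(-2 + 196/M)
q(L, F) = 12/13 (q(L, F) = 1/(9/4 - ⅙*7) = 1/(9/4 - 7/6) = 1/(13/12) = 12/13)
Q(-211)/q(-172, C(3, 5)) + 9366/49619 = (-3*(-211)/(-196 + 2*(-211)))/(12/13) + 9366/49619 = -3*(-211)/(-196 - 422)*(13/12) + 9366*(1/49619) = -3*(-211)/(-618)*(13/12) + 9366/49619 = -3*(-211)*(-1/618)*(13/12) + 9366/49619 = -211/206*13/12 + 9366/49619 = -2743/2472 + 9366/49619 = -112952165/122658168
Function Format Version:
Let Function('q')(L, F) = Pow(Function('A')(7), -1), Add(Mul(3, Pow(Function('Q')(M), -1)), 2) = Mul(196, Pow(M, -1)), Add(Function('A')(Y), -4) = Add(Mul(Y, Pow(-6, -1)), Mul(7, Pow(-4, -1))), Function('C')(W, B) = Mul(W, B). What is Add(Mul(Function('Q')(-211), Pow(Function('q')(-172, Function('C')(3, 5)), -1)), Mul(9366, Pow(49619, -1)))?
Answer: Rational(-112952165, 122658168) ≈ -0.92087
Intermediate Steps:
Function('C')(W, B) = Mul(B, W)
Function('A')(Y) = Add(Rational(9, 4), Mul(Rational(-1, 6), Y)) (Function('A')(Y) = Add(4, Add(Mul(Y, Pow(-6, -1)), Mul(7, Pow(-4, -1)))) = Add(4, Add(Mul(Y, Rational(-1, 6)), Mul(7, Rational(-1, 4)))) = Add(4, Add(Mul(Rational(-1, 6), Y), Rational(-7, 4))) = Add(4, Add(Rational(-7, 4), Mul(Rational(-1, 6), Y))) = Add(Rational(9, 4), Mul(Rational(-1, 6), Y)))
Function('Q')(M) = Mul(3, Pow(Add(-2, Mul(196, Pow(M, -1))), -1))
Function('q')(L, F) = Rational(12, 13) (Function('q')(L, F) = Pow(Add(Rational(9, 4), Mul(Rational(-1, 6), 7)), -1) = Pow(Add(Rational(9, 4), Rational(-7, 6)), -1) = Pow(Rational(13, 12), -1) = Rational(12, 13))
Add(Mul(Function('Q')(-211), Pow(Function('q')(-172, Function('C')(3, 5)), -1)), Mul(9366, Pow(49619, -1))) = Add(Mul(Mul(-3, -211, Pow(Add(-196, Mul(2, -211)), -1)), Pow(Rational(12, 13), -1)), Mul(9366, Pow(49619, -1))) = Add(Mul(Mul(-3, -211, Pow(Add(-196, -422), -1)), Rational(13, 12)), Mul(9366, Rational(1, 49619))) = Add(Mul(Mul(-3, -211, Pow(-618, -1)), Rational(13, 12)), Rational(9366, 49619)) = Add(Mul(Mul(-3, -211, Rational(-1, 618)), Rational(13, 12)), Rational(9366, 49619)) = Add(Mul(Rational(-211, 206), Rational(13, 12)), Rational(9366, 49619)) = Add(Rational(-2743, 2472), Rational(9366, 49619)) = Rational(-112952165, 122658168)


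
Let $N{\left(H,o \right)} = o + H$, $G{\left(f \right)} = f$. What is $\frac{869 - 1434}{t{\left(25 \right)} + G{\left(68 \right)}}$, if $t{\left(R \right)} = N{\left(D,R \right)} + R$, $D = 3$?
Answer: $- \frac{565}{121} \approx -4.6694$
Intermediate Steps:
$N{\left(H,o \right)} = H + o$
$t{\left(R \right)} = 3 + 2 R$ ($t{\left(R \right)} = \left(3 + R\right) + R = 3 + 2 R$)
$\frac{869 - 1434}{t{\left(25 \right)} + G{\left(68 \right)}} = \frac{869 - 1434}{\left(3 + 2 \cdot 25\right) + 68} = - \frac{565}{\left(3 + 50\right) + 68} = - \frac{565}{53 + 68} = - \frac{565}{121}$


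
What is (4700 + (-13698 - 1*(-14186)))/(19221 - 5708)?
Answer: 5188/13513 ≈ 0.38393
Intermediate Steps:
(4700 + (-13698 - 1*(-14186)))/(19221 - 5708) = (4700 + (-13698 + 14186))/13513 = (4700 + 488)*(1/13513) = 5188*(1/13513) = 5188/13513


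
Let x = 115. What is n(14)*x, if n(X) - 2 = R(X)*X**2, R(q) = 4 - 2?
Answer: 45310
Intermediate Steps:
R(q) = 2
n(X) = 2 + 2*X**2
n(14)*x = (2 + 2*14**2)*115 = (2 + 2*196)*115 = (2 + 392)*115 = 394*115 = 45310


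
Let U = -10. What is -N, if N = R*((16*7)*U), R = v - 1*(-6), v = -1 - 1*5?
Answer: 0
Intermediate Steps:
v = -6 (v = -1 - 5 = -6)
R = 0 (R = -6 - 1*(-6) = -6 + 6 = 0)
N = 0 (N = 0*((16*7)*(-10)) = 0*(112*(-10)) = 0*(-1120) = 0)
-N = -1*0 = 0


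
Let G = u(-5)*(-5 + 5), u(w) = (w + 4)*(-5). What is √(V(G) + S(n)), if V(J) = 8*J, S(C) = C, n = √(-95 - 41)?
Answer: 2^(¾)*17^(¼)*√I ≈ 2.4147 + 2.4147*I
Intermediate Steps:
n = 2*I*√34 (n = √(-136) = 2*I*√34 ≈ 11.662*I)
u(w) = -20 - 5*w (u(w) = (4 + w)*(-5) = -20 - 5*w)
G = 0 (G = (-20 - 5*(-5))*(-5 + 5) = (-20 + 25)*0 = 5*0 = 0)
√(V(G) + S(n)) = √(8*0 + 2*I*√34) = √(0 + 2*I*√34) = √(2*I*√34) = 2^(¾)*17^(¼)*√I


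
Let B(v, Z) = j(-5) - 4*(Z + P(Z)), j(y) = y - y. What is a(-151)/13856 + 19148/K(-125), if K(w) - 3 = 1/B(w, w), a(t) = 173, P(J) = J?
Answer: 265315207173/41581856 ≈ 6380.6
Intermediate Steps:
j(y) = 0
B(v, Z) = -8*Z (B(v, Z) = 0 - 4*(Z + Z) = 0 - 4*2*Z = 0 - 8*Z = -8*Z)
K(w) = 3 - 1/(8*w) (K(w) = 3 + 1/(-8*w) = 3 - 1/(8*w))
a(-151)/13856 + 19148/K(-125) = 173/13856 + 19148/(3 - 1/8/(-125)) = 173*(1/13856) + 19148/(3 - 1/8*(-1/125)) = 173/13856 + 19148/(3 + 1/1000) = 173/13856 + 19148/(3001/1000) = 173/13856 + 19148*(1000/3001) = 173/13856 + 19148000/3001 = 265315207173/41581856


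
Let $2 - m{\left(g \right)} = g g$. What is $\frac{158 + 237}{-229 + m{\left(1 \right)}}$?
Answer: $- \frac{395}{228} \approx -1.7325$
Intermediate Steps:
$m{\left(g \right)} = 2 - g^{2}$ ($m{\left(g \right)} = 2 - g g = 2 - g^{2}$)
$\frac{158 + 237}{-229 + m{\left(1 \right)}} = \frac{158 + 237}{-229 + \left(2 - 1^{2}\right)} = \frac{395}{-229 + \left(2 - 1\right)} = \frac{395}{-229 + 1} = \frac{395}{-228} = 395 \left(- \frac{1}{228}\right) = - \frac{395}{228}$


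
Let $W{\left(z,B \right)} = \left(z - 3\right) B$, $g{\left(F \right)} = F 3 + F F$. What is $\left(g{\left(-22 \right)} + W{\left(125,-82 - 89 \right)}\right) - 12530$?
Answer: $-32974$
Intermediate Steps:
$g{\left(F \right)} = F^{2} + 3 F$ ($g{\left(F \right)} = 3 F + F^{2} = F^{2} + 3 F$)
$W{\left(z,B \right)} = B \left(-3 + z\right)$ ($W{\left(z,B \right)} = \left(-3 + z\right) B = B \left(-3 + z\right)$)
$\left(g{\left(-22 \right)} + W{\left(125,-82 - 89 \right)}\right) - 12530 = \left(- 22 \left(3 - 22\right) + \left(-82 - 89\right) \left(-3 + 125\right)\right) - 12530 = \left(\left(-22\right) \left(-19\right) - 20862\right) - 12530 = \left(418 - 20862\right) - 12530 = -20444 - 12530 = -32974$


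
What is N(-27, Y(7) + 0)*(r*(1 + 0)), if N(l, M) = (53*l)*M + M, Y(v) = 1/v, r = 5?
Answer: -7150/7 ≈ -1021.4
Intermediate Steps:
N(l, M) = M + 53*M*l (N(l, M) = 53*M*l + M = M + 53*M*l)
N(-27, Y(7) + 0)*(r*(1 + 0)) = ((1/7 + 0)*(1 + 53*(-27)))*(5*(1 + 0)) = ((⅐ + 0)*(1 - 1431))*(5*1) = ((⅐)*(-1430))*5 = -1430/7*5 = -7150/7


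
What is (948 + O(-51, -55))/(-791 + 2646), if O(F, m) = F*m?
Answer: 3753/1855 ≈ 2.0232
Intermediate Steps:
(948 + O(-51, -55))/(-791 + 2646) = (948 - 51*(-55))/(-791 + 2646) = (948 + 2805)/1855 = 3753*(1/1855) = 3753/1855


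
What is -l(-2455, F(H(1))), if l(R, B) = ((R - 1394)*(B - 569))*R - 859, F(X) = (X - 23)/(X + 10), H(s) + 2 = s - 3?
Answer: 10838343083/2 ≈ 5.4192e+9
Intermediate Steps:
H(s) = -5 + s (H(s) = -2 + (s - 3) = -2 + (-3 + s) = -5 + s)
F(X) = (-23 + X)/(10 + X)
l(R, B) = -859 + R*(-1394 + R)*(-569 + B) (l(R, B) = ((-1394 + R)*(-569 + B))*R - 859 = R*(-1394 + R)*(-569 + B) - 859 = -859 + R*(-1394 + R)*(-569 + B))
-l(-2455, F(H(1))) = -(-859 - 569*(-2455)**2 + 793186*(-2455) + ((-23 + (-5 + 1))/(10 + (-5 + 1)))*(-2455)**2 - 1394*(-23 + (-5 + 1))/(10 + (-5 + 1))*(-2455)) = -(-859 - 569*6027025 - 1947271630 + ((-23 - 4)/(10 - 4))*6027025 - 1394*(-23 - 4)/(10 - 4)*(-2455)) = -(-859 - 3429377225 - 1947271630 + (-27/6)*6027025 - 1394*-27/6*(-2455)) = -(-859 - 3429377225 - 1947271630 + ((1/6)*(-27))*6027025 - 1394*(1/6)*(-27)*(-2455)) = -(-859 - 3429377225 - 1947271630 - 9/2*6027025 - 1394*(-9/2)*(-2455)) = -(-859 - 3429377225 - 1947271630 - 54243225/2 - 15400215) = -1*(-10838343083/2) = 10838343083/2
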